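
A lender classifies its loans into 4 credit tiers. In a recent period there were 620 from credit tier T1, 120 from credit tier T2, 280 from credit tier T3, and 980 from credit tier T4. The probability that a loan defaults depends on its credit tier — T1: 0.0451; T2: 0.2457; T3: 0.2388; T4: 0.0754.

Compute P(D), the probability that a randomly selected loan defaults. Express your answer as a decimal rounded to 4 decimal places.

P(D) ≈ 0.0991

Total: 620 + 120 + 280 + 980 = 2000.
P(T1) = 620/2000 = 0.31. P(T2) = 120/2000 = 0.06. P(T3) = 280/2000 = 0.14. P(T4) = 980/2000 = 0.49.
Summing over the partition,
P(D) = P(D|T1)·P(T1) + P(D|T2)·P(T2) + P(D|T3)·P(T3) + P(D|T4)·P(T4)
      = 0.0451·0.31 + 0.2457·0.06 + 0.2388·0.14 + 0.0754·0.49
      = 0.013981 + 0.014742 + 0.033432 + 0.036946 = 0.099101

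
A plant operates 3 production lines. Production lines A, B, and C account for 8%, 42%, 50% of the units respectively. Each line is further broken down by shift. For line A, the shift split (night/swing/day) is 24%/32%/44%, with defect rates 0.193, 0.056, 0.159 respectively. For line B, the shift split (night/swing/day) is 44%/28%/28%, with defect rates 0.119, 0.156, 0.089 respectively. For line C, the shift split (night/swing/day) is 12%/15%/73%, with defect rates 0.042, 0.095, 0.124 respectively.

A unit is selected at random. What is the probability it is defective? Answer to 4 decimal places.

P(D|A) = 0.24·0.193 + 0.32·0.056 + 0.44·0.159 = 0.04632 + 0.01792 + 0.06996 = 0.1342
P(D|B) = 0.44·0.119 + 0.28·0.156 + 0.28·0.089 = 0.05236 + 0.04368 + 0.02492 = 0.12096
P(D|C) = 0.12·0.042 + 0.15·0.095 + 0.73·0.124 = 0.00504 + 0.01425 + 0.09052 = 0.10981
Then overall,
P(D) = 0.08·0.1342 + 0.42·0.12096 + 0.5·0.10981
      = 0.010736 + 0.0508032 + 0.054905 = 0.1164442

0.1164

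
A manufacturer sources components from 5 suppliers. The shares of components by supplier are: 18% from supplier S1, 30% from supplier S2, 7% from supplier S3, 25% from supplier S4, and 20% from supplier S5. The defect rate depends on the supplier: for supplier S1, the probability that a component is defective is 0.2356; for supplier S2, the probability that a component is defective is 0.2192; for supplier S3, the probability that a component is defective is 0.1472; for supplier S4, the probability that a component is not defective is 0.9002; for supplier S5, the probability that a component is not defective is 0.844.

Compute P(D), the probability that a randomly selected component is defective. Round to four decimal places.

P(D) ≈ 0.1746

P(D|S4) = 1 − 0.9002 = 0.0998.
P(D|S5) = 1 − 0.844 = 0.156.
P(D) = P(D|S1)·P(S1) + P(D|S2)·P(S2) + P(D|S3)·P(S3) + P(D|S4)·P(S4) + P(D|S5)·P(S5)
      = 0.2356·0.18 + 0.2192·0.3 + 0.1472·0.07 + 0.0998·0.25 + 0.156·0.2
      = 0.042408 + 0.06576 + 0.010304 + 0.02495 + 0.0312 = 0.174622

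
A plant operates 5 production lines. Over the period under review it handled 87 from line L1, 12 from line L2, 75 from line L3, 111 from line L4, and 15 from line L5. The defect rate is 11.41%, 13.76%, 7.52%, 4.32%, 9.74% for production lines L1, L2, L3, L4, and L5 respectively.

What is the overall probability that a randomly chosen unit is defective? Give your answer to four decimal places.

0.0782

Total: 87 + 12 + 75 + 111 + 15 = 300.
P(L1) = 87/300 = 0.29. P(L2) = 12/300 = 0.04. P(L3) = 75/300 = 0.25. P(L4) = 111/300 = 0.37. P(L5) = 15/300 = 0.05.
Summing over the partition,
P(D) = P(D|L1)·P(L1) + P(D|L2)·P(L2) + P(D|L3)·P(L3) + P(D|L4)·P(L4) + P(D|L5)·P(L5)
      = 0.1141·0.29 + 0.1376·0.04 + 0.0752·0.25 + 0.0432·0.37 + 0.0974·0.05
      = 0.033089 + 0.005504 + 0.0188 + 0.015984 + 0.00487 = 0.078247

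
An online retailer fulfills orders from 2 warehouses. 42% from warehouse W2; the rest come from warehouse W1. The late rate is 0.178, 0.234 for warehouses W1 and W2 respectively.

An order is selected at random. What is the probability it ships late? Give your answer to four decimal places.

P(W1) = 1 − (0.42) = 0.58.
Using total probability over the partition,
P(L) = P(L|W1)·P(W1) + P(L|W2)·P(W2)
      = 0.178·0.58 + 0.234·0.42
      = 0.10324 + 0.09828 = 0.20152

0.2015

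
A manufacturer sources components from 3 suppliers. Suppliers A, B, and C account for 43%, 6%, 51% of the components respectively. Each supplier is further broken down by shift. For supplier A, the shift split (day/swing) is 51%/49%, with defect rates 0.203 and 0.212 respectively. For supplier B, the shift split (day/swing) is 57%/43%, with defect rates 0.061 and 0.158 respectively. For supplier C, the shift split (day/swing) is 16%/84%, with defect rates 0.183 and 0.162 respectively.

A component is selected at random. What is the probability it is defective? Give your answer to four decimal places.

0.1797

P(D|A) = 0.51·0.203 + 0.49·0.212 = 0.10353 + 0.10388 = 0.20741
P(D|B) = 0.57·0.061 + 0.43·0.158 = 0.03477 + 0.06794 = 0.10271
P(D|C) = 0.16·0.183 + 0.84·0.162 = 0.02928 + 0.13608 = 0.16536
By total probability over the outer partition,
P(D) = 0.43·0.20741 + 0.06·0.10271 + 0.51·0.16536
      = 0.0891863 + 0.0061626 + 0.0843336 = 0.1796825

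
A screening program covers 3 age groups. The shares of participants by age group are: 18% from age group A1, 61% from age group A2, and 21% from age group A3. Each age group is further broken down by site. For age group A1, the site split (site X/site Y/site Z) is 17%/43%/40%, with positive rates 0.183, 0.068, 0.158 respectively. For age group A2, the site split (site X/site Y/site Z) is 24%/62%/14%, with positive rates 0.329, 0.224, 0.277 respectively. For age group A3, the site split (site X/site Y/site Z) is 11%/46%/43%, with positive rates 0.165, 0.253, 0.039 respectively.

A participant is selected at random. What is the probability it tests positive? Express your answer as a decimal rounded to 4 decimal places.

P(T|A1) = 0.17·0.183 + 0.43·0.068 + 0.4·0.158 = 0.03111 + 0.02924 + 0.0632 = 0.12355
P(T|A2) = 0.24·0.329 + 0.62·0.224 + 0.14·0.277 = 0.07896 + 0.13888 + 0.03878 = 0.25662
P(T|A3) = 0.11·0.165 + 0.46·0.253 + 0.43·0.039 = 0.01815 + 0.11638 + 0.01677 = 0.1513
By total probability over the outer partition,
P(T) = 0.18·0.12355 + 0.61·0.25662 + 0.21·0.1513
      = 0.022239 + 0.1565382 + 0.031773 = 0.2105502

0.2106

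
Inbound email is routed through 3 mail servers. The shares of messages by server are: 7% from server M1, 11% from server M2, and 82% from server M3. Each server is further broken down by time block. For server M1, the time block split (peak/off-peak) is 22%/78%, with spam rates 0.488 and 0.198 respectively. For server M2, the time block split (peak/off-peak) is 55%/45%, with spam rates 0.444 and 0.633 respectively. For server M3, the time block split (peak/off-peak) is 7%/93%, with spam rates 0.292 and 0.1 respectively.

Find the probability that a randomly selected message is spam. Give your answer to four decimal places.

P(S|M1) = 0.22·0.488 + 0.78·0.198 = 0.10736 + 0.15444 = 0.2618
P(S|M2) = 0.55·0.444 + 0.45·0.633 = 0.2442 + 0.28485 = 0.52905
P(S|M3) = 0.07·0.292 + 0.93·0.1 = 0.02044 + 0.093 = 0.11344
By total probability over the outer partition,
P(S) = 0.07·0.2618 + 0.11·0.52905 + 0.82·0.11344
      = 0.018326 + 0.0581955 + 0.0930208 = 0.1695423

0.1695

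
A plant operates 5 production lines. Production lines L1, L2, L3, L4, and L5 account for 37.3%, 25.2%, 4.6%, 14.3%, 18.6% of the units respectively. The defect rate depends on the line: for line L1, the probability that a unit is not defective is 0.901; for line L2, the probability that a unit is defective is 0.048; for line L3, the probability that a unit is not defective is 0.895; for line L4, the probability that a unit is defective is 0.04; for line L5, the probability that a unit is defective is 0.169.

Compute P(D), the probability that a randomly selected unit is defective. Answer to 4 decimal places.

P(D|L1) = 1 − 0.901 = 0.099.
P(D|L3) = 1 − 0.895 = 0.105.
P(D) = P(D|L1)·P(L1) + P(D|L2)·P(L2) + P(D|L3)·P(L3) + P(D|L4)·P(L4) + P(D|L5)·P(L5)
      = 0.099·0.373 + 0.048·0.252 + 0.105·0.046 + 0.04·0.143 + 0.169·0.186
      = 0.036927 + 0.012096 + 0.00483 + 0.00572 + 0.031434 = 0.091007

0.0910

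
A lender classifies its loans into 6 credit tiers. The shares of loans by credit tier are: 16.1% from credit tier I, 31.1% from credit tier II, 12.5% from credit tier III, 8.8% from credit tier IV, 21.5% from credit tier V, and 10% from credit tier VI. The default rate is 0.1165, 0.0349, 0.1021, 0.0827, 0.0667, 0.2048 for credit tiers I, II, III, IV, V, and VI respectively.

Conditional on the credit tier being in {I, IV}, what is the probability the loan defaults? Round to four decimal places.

Let S = {I, IV}.
P(S) = 0.161 + 0.088 = 0.249.
P(D ∩ S) = 0.1165·0.161 + 0.0827·0.088 = 0.0187565 + 0.0072776 = 0.0260341.
P(D | S) = 0.0260341 / 0.249 = 0.104555…

0.1046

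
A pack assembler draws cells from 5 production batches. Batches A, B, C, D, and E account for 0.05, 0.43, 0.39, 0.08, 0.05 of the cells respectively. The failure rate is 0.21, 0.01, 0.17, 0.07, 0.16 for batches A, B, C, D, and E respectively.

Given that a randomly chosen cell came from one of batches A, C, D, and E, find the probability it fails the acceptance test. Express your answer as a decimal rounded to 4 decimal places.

P(F|S) ≈ 0.1586

Let S = {A, C, D, E}.
P(S) = 0.05 + 0.39 + 0.08 + 0.05 = 0.57.
P(F ∩ S) = 0.21·0.05 + 0.17·0.39 + 0.07·0.08 + 0.16·0.05 = 0.0105 + 0.0663 + 0.0056 + 0.008 = 0.0904.
P(F | S) = 0.0904 / 0.57 = 0.158596…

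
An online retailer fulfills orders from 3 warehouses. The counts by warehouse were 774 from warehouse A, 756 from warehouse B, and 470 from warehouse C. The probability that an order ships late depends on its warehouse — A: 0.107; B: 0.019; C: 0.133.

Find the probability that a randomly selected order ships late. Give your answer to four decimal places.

Total: 774 + 756 + 470 = 2000.
P(A) = 774/2000 = 0.387. P(B) = 756/2000 = 0.378. P(C) = 470/2000 = 0.235.
By the law of total probability,
P(L) = P(L|A)·P(A) + P(L|B)·P(B) + P(L|C)·P(C)
      = 0.107·0.387 + 0.019·0.378 + 0.133·0.235
      = 0.041409 + 0.007182 + 0.031255 = 0.079846

0.0798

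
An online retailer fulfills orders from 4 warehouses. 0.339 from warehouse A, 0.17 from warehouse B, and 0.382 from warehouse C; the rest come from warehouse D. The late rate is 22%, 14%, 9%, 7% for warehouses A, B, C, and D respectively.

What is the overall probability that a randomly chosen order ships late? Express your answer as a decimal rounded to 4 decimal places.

P(L) ≈ 0.1404

P(D) = 1 − (0.339 + 0.17 + 0.382) = 0.109.
P(L) = P(L|A)·P(A) + P(L|B)·P(B) + P(L|C)·P(C) + P(L|D)·P(D)
      = 0.22·0.339 + 0.14·0.17 + 0.09·0.382 + 0.07·0.109
      = 0.07458 + 0.0238 + 0.03438 + 0.00763 = 0.14039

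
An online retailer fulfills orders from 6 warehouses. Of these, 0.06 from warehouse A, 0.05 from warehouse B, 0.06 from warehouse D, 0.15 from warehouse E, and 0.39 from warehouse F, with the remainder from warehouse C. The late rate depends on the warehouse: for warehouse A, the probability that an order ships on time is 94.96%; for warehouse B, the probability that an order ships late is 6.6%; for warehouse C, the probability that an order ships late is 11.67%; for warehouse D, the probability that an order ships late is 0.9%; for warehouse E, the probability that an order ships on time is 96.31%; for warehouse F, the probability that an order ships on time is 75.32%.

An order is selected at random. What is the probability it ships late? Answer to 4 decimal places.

P(C) = 1 − (0.06 + 0.05 + 0.06 + 0.15 + 0.39) = 0.29.
P(L|A) = 1 − 0.9496 = 0.0504.
P(L|E) = 1 − 0.9631 = 0.0369.
P(L|F) = 1 − 0.7532 = 0.2468.
Summing over the partition,
P(L) = P(L|A)·P(A) + P(L|B)·P(B) + P(L|C)·P(C) + P(L|D)·P(D) + P(L|E)·P(E) + P(L|F)·P(F)
      = 0.0504·0.06 + 0.066·0.05 + 0.1167·0.29 + 0.009·0.06 + 0.0369·0.15 + 0.2468·0.39
      = 0.003024 + 0.0033 + 0.033843 + 0.00054 + 0.005535 + 0.096252 = 0.142494

P(L) ≈ 0.1425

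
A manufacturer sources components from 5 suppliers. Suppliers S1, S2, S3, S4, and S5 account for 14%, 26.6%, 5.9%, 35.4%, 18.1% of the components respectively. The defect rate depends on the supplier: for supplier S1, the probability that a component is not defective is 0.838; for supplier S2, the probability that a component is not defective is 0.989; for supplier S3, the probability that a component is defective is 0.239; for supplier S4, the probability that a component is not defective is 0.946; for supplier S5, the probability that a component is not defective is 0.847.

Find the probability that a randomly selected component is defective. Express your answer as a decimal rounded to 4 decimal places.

P(D|S1) = 1 − 0.838 = 0.162.
P(D|S2) = 1 − 0.989 = 0.011.
P(D|S4) = 1 − 0.946 = 0.054.
P(D|S5) = 1 − 0.847 = 0.153.
By the law of total probability,
P(D) = P(D|S1)·P(S1) + P(D|S2)·P(S2) + P(D|S3)·P(S3) + P(D|S4)·P(S4) + P(D|S5)·P(S5)
      = 0.162·0.14 + 0.011·0.266 + 0.239·0.059 + 0.054·0.354 + 0.153·0.181
      = 0.02268 + 0.002926 + 0.014101 + 0.019116 + 0.027693 = 0.086516

P(D) ≈ 0.0865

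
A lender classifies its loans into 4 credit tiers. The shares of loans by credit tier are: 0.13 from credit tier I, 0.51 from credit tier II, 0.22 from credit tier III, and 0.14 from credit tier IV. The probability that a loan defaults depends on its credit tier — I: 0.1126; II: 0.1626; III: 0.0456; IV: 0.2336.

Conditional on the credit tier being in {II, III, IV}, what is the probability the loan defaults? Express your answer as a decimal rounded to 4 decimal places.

P(D|S) ≈ 0.1444

Let S = {II, III, IV}.
P(S) = 0.51 + 0.22 + 0.14 = 0.87.
P(D ∩ S) = 0.1626·0.51 + 0.0456·0.22 + 0.2336·0.14 = 0.082926 + 0.010032 + 0.032704 = 0.125662.
P(D | S) = 0.125662 / 0.87 = 0.144439…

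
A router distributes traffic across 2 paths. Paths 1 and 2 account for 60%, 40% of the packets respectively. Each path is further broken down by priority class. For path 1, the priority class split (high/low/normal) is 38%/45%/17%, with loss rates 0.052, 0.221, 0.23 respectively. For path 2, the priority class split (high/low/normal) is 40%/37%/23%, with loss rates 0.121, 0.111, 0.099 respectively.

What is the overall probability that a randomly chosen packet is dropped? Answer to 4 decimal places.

P(L|1) = 0.38·0.052 + 0.45·0.221 + 0.17·0.23 = 0.01976 + 0.09945 + 0.0391 = 0.15831
P(L|2) = 0.4·0.121 + 0.37·0.111 + 0.23·0.099 = 0.0484 + 0.04107 + 0.02277 = 0.11224
Then overall,
P(L) = 0.6·0.15831 + 0.4·0.11224
      = 0.094986 + 0.044896 = 0.139882

P(L) ≈ 0.1399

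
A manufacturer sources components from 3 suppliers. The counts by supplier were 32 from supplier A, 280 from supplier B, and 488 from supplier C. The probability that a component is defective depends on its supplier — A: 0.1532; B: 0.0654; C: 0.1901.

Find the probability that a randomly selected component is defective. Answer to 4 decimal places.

0.1450

Total: 32 + 280 + 488 = 800.
P(A) = 32/800 = 0.04. P(B) = 280/800 = 0.35. P(C) = 488/800 = 0.61.
P(D) = P(D|A)·P(A) + P(D|B)·P(B) + P(D|C)·P(C)
      = 0.1532·0.04 + 0.0654·0.35 + 0.1901·0.61
      = 0.006128 + 0.02289 + 0.115961 = 0.144979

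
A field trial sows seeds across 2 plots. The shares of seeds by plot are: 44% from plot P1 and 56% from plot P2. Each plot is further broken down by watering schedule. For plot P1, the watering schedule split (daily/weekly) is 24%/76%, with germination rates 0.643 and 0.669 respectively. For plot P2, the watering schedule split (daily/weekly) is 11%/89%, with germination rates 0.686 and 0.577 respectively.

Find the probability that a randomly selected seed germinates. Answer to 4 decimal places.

P(G) ≈ 0.6214

P(G|P1) = 0.24·0.643 + 0.76·0.669 = 0.15432 + 0.50844 = 0.66276
P(G|P2) = 0.11·0.686 + 0.89·0.577 = 0.07546 + 0.51353 = 0.58899
Then overall,
P(G) = 0.44·0.66276 + 0.56·0.58899
      = 0.2916144 + 0.3298344 = 0.6214488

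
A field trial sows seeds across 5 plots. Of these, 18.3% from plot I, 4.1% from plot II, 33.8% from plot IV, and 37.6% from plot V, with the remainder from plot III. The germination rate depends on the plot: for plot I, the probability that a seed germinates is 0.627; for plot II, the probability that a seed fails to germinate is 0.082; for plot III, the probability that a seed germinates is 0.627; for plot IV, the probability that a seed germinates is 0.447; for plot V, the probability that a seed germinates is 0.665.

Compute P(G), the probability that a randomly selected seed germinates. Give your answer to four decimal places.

P(G) ≈ 0.5924

P(III) = 1 − (0.183 + 0.041 + 0.338 + 0.376) = 0.062.
P(G|II) = 1 − 0.082 = 0.918.
By the law of total probability,
P(G) = P(G|I)·P(I) + P(G|II)·P(II) + P(G|III)·P(III) + P(G|IV)·P(IV) + P(G|V)·P(V)
      = 0.627·0.183 + 0.918·0.041 + 0.627·0.062 + 0.447·0.338 + 0.665·0.376
      = 0.114741 + 0.037638 + 0.038874 + 0.151086 + 0.25004 = 0.592379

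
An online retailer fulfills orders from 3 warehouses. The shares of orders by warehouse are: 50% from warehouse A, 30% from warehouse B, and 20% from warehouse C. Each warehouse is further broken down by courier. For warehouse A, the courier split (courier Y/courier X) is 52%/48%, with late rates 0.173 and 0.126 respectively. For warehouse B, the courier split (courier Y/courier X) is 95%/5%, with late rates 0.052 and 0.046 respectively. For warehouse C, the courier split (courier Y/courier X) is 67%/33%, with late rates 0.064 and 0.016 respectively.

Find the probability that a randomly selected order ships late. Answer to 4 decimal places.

P(L|A) = 0.52·0.173 + 0.48·0.126 = 0.08996 + 0.06048 = 0.15044
P(L|B) = 0.95·0.052 + 0.05·0.046 = 0.0494 + 0.0023 = 0.0517
P(L|C) = 0.67·0.064 + 0.33·0.016 = 0.04288 + 0.00528 = 0.04816
By total probability over the outer partition,
P(L) = 0.5·0.15044 + 0.3·0.0517 + 0.2·0.04816
      = 0.07522 + 0.01551 + 0.009632 = 0.100362

P(L) ≈ 0.1004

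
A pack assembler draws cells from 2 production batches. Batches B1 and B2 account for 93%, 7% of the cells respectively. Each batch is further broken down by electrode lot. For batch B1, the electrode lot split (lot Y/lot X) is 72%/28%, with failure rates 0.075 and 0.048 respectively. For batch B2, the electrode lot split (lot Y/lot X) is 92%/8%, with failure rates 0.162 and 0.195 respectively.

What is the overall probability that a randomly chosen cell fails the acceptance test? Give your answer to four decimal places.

0.0742

P(F|B1) = 0.72·0.075 + 0.28·0.048 = 0.054 + 0.01344 = 0.06744
P(F|B2) = 0.92·0.162 + 0.08·0.195 = 0.14904 + 0.0156 = 0.16464
Then overall,
P(F) = 0.93·0.06744 + 0.07·0.16464
      = 0.0627192 + 0.0115248 = 0.074244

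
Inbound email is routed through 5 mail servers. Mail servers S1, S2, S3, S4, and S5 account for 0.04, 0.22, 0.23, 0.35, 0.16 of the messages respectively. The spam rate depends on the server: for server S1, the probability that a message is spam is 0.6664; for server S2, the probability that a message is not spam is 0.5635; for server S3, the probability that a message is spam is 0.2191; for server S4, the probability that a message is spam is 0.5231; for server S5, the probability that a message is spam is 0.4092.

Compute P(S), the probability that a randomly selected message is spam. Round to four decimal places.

P(S) ≈ 0.4216

P(S|S2) = 1 − 0.5635 = 0.4365.
P(S) = P(S|S1)·P(S1) + P(S|S2)·P(S2) + P(S|S3)·P(S3) + P(S|S4)·P(S4) + P(S|S5)·P(S5)
      = 0.6664·0.04 + 0.4365·0.22 + 0.2191·0.23 + 0.5231·0.35 + 0.4092·0.16
      = 0.026656 + 0.09603 + 0.050393 + 0.183085 + 0.065472 = 0.421636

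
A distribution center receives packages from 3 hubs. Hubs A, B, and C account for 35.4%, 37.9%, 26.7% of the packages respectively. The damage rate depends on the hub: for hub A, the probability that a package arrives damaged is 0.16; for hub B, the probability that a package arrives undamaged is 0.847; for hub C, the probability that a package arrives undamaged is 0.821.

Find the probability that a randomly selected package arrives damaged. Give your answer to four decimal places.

P(D|B) = 1 − 0.847 = 0.153.
P(D|C) = 1 − 0.821 = 0.179.
P(D) = P(D|A)·P(A) + P(D|B)·P(B) + P(D|C)·P(C)
      = 0.16·0.354 + 0.153·0.379 + 0.179·0.267
      = 0.05664 + 0.057987 + 0.047793 = 0.16242

0.1624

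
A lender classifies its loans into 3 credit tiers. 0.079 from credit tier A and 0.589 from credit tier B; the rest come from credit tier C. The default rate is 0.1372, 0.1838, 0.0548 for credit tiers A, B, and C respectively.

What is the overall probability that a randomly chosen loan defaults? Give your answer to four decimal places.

P(C) = 1 − (0.079 + 0.589) = 0.332.
P(D) = P(D|A)·P(A) + P(D|B)·P(B) + P(D|C)·P(C)
      = 0.1372·0.079 + 0.1838·0.589 + 0.0548·0.332
      = 0.0108388 + 0.1082582 + 0.0181936 = 0.1372906

0.1373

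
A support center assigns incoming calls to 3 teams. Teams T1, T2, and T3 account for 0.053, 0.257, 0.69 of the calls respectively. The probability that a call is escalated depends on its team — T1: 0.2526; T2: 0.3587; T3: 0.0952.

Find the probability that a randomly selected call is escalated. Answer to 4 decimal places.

P(E) = P(E|T1)·P(T1) + P(E|T2)·P(T2) + P(E|T3)·P(T3)
      = 0.2526·0.053 + 0.3587·0.257 + 0.0952·0.69
      = 0.0133878 + 0.0921859 + 0.065688 = 0.1712617

0.1713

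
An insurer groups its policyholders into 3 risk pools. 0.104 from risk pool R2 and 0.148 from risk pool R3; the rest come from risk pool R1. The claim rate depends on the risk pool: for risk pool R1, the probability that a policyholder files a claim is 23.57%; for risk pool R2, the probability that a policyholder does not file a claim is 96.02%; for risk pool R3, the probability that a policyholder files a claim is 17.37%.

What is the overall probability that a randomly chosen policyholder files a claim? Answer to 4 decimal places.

P(R1) = 1 − (0.104 + 0.148) = 0.748.
P(C|R2) = 1 − 0.9602 = 0.0398.
Summing over the partition,
P(C) = P(C|R1)·P(R1) + P(C|R2)·P(R2) + P(C|R3)·P(R3)
      = 0.2357·0.748 + 0.0398·0.104 + 0.1737·0.148
      = 0.1763036 + 0.0041392 + 0.0257076 = 0.2061504

P(C) ≈ 0.2062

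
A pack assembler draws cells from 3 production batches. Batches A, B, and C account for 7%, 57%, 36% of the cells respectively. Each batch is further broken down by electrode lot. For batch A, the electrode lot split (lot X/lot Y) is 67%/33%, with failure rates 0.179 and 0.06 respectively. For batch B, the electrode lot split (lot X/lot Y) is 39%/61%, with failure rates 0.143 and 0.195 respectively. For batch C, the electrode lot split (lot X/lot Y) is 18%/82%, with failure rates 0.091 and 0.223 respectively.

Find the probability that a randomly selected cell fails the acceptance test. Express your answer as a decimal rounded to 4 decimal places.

P(F) ≈ 0.1811

P(F|A) = 0.67·0.179 + 0.33·0.06 = 0.11993 + 0.0198 = 0.13973
P(F|B) = 0.39·0.143 + 0.61·0.195 = 0.05577 + 0.11895 = 0.17472
P(F|C) = 0.18·0.091 + 0.82·0.223 = 0.01638 + 0.18286 = 0.19924
Then overall,
P(F) = 0.07·0.13973 + 0.57·0.17472 + 0.36·0.19924
      = 0.0097811 + 0.0995904 + 0.0717264 = 0.1810979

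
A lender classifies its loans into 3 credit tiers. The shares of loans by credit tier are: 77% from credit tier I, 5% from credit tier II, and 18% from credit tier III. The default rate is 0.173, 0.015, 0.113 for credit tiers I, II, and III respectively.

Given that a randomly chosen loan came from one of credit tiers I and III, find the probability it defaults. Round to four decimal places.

Let S = {I, III}.
P(S) = 0.77 + 0.18 = 0.95.
P(D ∩ S) = 0.173·0.77 + 0.113·0.18 = 0.13321 + 0.02034 = 0.15355.
P(D | S) = 0.15355 / 0.95 = 0.161632…

0.1616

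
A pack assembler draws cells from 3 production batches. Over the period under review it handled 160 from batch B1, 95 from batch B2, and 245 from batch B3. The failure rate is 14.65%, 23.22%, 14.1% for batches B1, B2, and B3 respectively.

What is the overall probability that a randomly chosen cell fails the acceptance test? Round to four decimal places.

0.1601

Total: 160 + 95 + 245 = 500.
P(B1) = 160/500 = 0.32. P(B2) = 95/500 = 0.19. P(B3) = 245/500 = 0.49.
By the law of total probability,
P(F) = P(F|B1)·P(B1) + P(F|B2)·P(B2) + P(F|B3)·P(B3)
      = 0.1465·0.32 + 0.2322·0.19 + 0.141·0.49
      = 0.04688 + 0.044118 + 0.06909 = 0.160088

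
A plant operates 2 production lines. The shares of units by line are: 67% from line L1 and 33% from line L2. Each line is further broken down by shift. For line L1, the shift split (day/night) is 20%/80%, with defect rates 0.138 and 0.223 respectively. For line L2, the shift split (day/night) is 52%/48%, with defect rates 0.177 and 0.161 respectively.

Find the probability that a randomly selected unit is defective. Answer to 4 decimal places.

0.1939

P(D|L1) = 0.2·0.138 + 0.8·0.223 = 0.0276 + 0.1784 = 0.206
P(D|L2) = 0.52·0.177 + 0.48·0.161 = 0.09204 + 0.07728 = 0.16932
Then overall,
P(D) = 0.67·0.206 + 0.33·0.16932
      = 0.13802 + 0.0558756 = 0.1938956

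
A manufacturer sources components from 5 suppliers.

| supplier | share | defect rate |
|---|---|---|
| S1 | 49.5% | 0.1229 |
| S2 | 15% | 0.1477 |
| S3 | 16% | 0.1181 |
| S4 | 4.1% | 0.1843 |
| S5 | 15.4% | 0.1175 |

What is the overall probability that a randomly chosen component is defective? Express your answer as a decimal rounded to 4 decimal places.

P(D) ≈ 0.1275

By the law of total probability,
P(D) = P(D|S1)·P(S1) + P(D|S2)·P(S2) + P(D|S3)·P(S3) + P(D|S4)·P(S4) + P(D|S5)·P(S5)
      = 0.1229·0.495 + 0.1477·0.15 + 0.1181·0.16 + 0.1843·0.041 + 0.1175·0.154
      = 0.0608355 + 0.022155 + 0.018896 + 0.0075563 + 0.018095 = 0.1275378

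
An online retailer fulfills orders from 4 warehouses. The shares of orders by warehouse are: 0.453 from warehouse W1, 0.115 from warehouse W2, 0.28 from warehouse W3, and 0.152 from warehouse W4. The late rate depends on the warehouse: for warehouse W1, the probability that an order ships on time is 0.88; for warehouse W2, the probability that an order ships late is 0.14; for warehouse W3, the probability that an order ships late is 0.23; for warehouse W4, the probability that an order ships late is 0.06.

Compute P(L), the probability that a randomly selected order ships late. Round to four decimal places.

P(L|W1) = 1 − 0.88 = 0.12.
Using total probability over the partition,
P(L) = P(L|W1)·P(W1) + P(L|W2)·P(W2) + P(L|W3)·P(W3) + P(L|W4)·P(W4)
      = 0.12·0.453 + 0.14·0.115 + 0.23·0.28 + 0.06·0.152
      = 0.05436 + 0.0161 + 0.0644 + 0.00912 = 0.14398

0.1440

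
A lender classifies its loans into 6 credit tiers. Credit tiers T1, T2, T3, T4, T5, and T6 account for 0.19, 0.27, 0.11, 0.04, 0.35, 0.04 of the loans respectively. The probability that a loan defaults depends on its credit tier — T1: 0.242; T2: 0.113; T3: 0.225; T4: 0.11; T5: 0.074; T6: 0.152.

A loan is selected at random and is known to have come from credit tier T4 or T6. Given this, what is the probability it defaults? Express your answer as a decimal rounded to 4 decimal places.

0.1310

Let S = {T4, T6}.
P(S) = 0.04 + 0.04 = 0.08.
P(D ∩ S) = 0.11·0.04 + 0.152·0.04 = 0.0044 + 0.00608 = 0.01048.
P(D | S) = 0.01048 / 0.08 = 0.131000…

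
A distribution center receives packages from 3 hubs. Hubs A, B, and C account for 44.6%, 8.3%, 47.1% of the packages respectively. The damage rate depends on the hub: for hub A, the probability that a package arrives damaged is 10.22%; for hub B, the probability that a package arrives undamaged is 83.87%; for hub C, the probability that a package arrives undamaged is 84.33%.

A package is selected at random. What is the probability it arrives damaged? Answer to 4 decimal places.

P(D|B) = 1 − 0.8387 = 0.1613.
P(D|C) = 1 − 0.8433 = 0.1567.
Summing over the partition,
P(D) = P(D|A)·P(A) + P(D|B)·P(B) + P(D|C)·P(C)
      = 0.1022·0.446 + 0.1613·0.083 + 0.1567·0.471
      = 0.0455812 + 0.0133879 + 0.0738057 = 0.1327748

0.1328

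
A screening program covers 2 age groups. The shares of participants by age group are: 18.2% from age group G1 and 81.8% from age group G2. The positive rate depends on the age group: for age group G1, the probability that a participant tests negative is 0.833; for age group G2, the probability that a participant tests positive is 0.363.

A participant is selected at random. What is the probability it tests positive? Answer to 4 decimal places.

0.3273

P(T|G1) = 1 − 0.833 = 0.167.
Using total probability over the partition,
P(T) = P(T|G1)·P(G1) + P(T|G2)·P(G2)
      = 0.167·0.182 + 0.363·0.818
      = 0.030394 + 0.296934 = 0.327328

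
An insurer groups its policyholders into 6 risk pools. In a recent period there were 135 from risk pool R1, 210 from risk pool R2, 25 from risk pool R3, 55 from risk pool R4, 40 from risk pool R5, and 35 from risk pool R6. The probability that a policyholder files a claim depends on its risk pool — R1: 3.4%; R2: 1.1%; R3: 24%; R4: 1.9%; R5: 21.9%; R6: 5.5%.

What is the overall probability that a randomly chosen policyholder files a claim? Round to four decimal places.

Total: 135 + 210 + 25 + 55 + 40 + 35 = 500.
P(R1) = 135/500 = 0.27. P(R2) = 210/500 = 0.42. P(R3) = 25/500 = 0.05. P(R4) = 55/500 = 0.11. P(R5) = 40/500 = 0.08. P(R6) = 35/500 = 0.07.
P(C) = P(C|R1)·P(R1) + P(C|R2)·P(R2) + P(C|R3)·P(R3) + P(C|R4)·P(R4) + P(C|R5)·P(R5) + P(C|R6)·P(R6)
      = 0.034·0.27 + 0.011·0.42 + 0.24·0.05 + 0.019·0.11 + 0.219·0.08 + 0.055·0.07
      = 0.00918 + 0.00462 + 0.012 + 0.00209 + 0.01752 + 0.00385 = 0.04926

P(C) ≈ 0.0493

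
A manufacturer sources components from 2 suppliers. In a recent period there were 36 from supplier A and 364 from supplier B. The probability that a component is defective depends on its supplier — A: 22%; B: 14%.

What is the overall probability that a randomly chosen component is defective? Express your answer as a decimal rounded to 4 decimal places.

0.1472

Total: 36 + 364 = 400.
P(A) = 36/400 = 0.09. P(B) = 364/400 = 0.91.
Summing over the partition,
P(D) = P(D|A)·P(A) + P(D|B)·P(B)
      = 0.22·0.09 + 0.14·0.91
      = 0.0198 + 0.1274 = 0.1472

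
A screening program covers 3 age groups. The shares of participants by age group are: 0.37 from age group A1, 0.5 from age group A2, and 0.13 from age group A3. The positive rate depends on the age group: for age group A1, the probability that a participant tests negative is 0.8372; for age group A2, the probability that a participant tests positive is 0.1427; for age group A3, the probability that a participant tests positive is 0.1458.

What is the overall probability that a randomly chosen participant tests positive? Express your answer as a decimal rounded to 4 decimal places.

P(T|A1) = 1 − 0.8372 = 0.1628.
P(T) = P(T|A1)·P(A1) + P(T|A2)·P(A2) + P(T|A3)·P(A3)
      = 0.1628·0.37 + 0.1427·0.5 + 0.1458·0.13
      = 0.060236 + 0.07135 + 0.018954 = 0.15054

0.1505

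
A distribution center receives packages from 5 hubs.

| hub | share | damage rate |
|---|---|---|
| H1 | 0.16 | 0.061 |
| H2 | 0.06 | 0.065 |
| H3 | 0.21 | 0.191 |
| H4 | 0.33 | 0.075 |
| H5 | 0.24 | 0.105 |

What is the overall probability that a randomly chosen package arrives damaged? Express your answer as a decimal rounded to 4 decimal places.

P(D) = P(D|H1)·P(H1) + P(D|H2)·P(H2) + P(D|H3)·P(H3) + P(D|H4)·P(H4) + P(D|H5)·P(H5)
      = 0.061·0.16 + 0.065·0.06 + 0.191·0.21 + 0.075·0.33 + 0.105·0.24
      = 0.00976 + 0.0039 + 0.04011 + 0.02475 + 0.0252 = 0.10372

P(D) ≈ 0.1037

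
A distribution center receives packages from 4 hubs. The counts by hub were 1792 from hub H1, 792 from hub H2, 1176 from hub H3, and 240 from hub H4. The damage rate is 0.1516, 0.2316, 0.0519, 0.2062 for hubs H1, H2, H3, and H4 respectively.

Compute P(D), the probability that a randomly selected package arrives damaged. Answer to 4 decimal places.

Total: 1792 + 792 + 1176 + 240 = 4000.
P(H1) = 1792/4000 = 0.448. P(H2) = 792/4000 = 0.198. P(H3) = 1176/4000 = 0.294. P(H4) = 240/4000 = 0.06.
P(D) = P(D|H1)·P(H1) + P(D|H2)·P(H2) + P(D|H3)·P(H3) + P(D|H4)·P(H4)
      = 0.1516·0.448 + 0.2316·0.198 + 0.0519·0.294 + 0.2062·0.06
      = 0.0679168 + 0.0458568 + 0.0152586 + 0.012372 = 0.1414042

P(D) ≈ 0.1414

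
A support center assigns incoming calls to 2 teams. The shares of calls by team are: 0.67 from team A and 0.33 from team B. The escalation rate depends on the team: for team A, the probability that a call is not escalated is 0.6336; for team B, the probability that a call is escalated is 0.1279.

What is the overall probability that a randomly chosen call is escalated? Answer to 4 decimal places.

0.2877

P(E|A) = 1 − 0.6336 = 0.3664.
By the law of total probability,
P(E) = P(E|A)·P(A) + P(E|B)·P(B)
      = 0.3664·0.67 + 0.1279·0.33
      = 0.245488 + 0.042207 = 0.287695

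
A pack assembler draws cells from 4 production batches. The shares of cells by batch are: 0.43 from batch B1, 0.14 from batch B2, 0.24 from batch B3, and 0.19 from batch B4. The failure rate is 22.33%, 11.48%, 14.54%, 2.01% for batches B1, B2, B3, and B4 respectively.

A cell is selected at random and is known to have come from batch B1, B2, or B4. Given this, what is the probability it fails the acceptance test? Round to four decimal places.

P(F|S) ≈ 0.1525

Let S = {B1, B2, B4}.
P(S) = 0.43 + 0.14 + 0.19 = 0.76.
P(F ∩ S) = 0.2233·0.43 + 0.1148·0.14 + 0.0201·0.19 = 0.096019 + 0.016072 + 0.003819 = 0.11591.
P(F | S) = 0.11591 / 0.76 = 0.152513…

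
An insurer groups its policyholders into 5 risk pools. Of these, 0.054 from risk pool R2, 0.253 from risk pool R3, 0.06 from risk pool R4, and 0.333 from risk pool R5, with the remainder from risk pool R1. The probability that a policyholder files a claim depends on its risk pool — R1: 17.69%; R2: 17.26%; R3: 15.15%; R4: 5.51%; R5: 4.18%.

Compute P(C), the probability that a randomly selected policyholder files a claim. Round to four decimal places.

P(R1) = 1 − (0.054 + 0.253 + 0.06 + 0.333) = 0.3.
P(C) = P(C|R1)·P(R1) + P(C|R2)·P(R2) + P(C|R3)·P(R3) + P(C|R4)·P(R4) + P(C|R5)·P(R5)
      = 0.1769·0.3 + 0.1726·0.054 + 0.1515·0.253 + 0.0551·0.06 + 0.0418·0.333
      = 0.05307 + 0.0093204 + 0.0383295 + 0.003306 + 0.0139194 = 0.1179453

0.1179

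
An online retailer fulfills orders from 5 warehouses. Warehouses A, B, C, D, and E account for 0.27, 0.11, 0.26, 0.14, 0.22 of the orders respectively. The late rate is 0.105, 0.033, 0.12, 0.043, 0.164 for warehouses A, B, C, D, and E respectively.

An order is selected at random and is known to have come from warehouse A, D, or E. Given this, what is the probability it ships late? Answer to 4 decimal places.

P(L|S) ≈ 0.1118

Let S = {A, D, E}.
P(S) = 0.27 + 0.14 + 0.22 = 0.63.
P(L ∩ S) = 0.105·0.27 + 0.043·0.14 + 0.164·0.22 = 0.02835 + 0.00602 + 0.03608 = 0.07045.
P(L | S) = 0.07045 / 0.63 = 0.111825…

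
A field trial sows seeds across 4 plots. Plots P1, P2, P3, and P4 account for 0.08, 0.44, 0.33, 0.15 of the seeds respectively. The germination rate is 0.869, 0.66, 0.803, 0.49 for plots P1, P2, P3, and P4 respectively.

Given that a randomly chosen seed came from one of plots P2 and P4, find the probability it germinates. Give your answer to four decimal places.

P(G|S) ≈ 0.6168

Let S = {P2, P4}.
P(S) = 0.44 + 0.15 = 0.59.
P(G ∩ S) = 0.66·0.44 + 0.49·0.15 = 0.2904 + 0.0735 = 0.3639.
P(G | S) = 0.3639 / 0.59 = 0.616780…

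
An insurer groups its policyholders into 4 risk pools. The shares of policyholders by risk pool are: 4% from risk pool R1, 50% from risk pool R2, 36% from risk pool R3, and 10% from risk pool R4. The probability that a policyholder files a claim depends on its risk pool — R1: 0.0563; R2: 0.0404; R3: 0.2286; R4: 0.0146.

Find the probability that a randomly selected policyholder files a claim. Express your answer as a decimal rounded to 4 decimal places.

Summing over the partition,
P(C) = P(C|R1)·P(R1) + P(C|R2)·P(R2) + P(C|R3)·P(R3) + P(C|R4)·P(R4)
      = 0.0563·0.04 + 0.0404·0.5 + 0.2286·0.36 + 0.0146·0.1
      = 0.002252 + 0.0202 + 0.082296 + 0.00146 = 0.106208

0.1062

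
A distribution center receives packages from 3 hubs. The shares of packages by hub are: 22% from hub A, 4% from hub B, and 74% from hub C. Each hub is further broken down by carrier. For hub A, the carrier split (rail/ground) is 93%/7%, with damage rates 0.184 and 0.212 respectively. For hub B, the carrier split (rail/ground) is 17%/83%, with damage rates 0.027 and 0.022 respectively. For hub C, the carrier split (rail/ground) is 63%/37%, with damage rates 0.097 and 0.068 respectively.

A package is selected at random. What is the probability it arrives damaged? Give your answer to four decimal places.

P(D) ≈ 0.1057

P(D|A) = 0.93·0.184 + 0.07·0.212 = 0.17112 + 0.01484 = 0.18596
P(D|B) = 0.17·0.027 + 0.83·0.022 = 0.00459 + 0.01826 = 0.02285
P(D|C) = 0.63·0.097 + 0.37·0.068 = 0.06111 + 0.02516 = 0.08627
Then overall,
P(D) = 0.22·0.18596 + 0.04·0.02285 + 0.74·0.08627
      = 0.0409112 + 0.000914 + 0.0638398 = 0.105665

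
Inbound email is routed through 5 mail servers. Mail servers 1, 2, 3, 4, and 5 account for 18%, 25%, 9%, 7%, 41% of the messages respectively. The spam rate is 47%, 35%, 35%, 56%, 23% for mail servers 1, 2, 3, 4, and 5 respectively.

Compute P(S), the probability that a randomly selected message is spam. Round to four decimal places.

By the law of total probability,
P(S) = P(S|1)·P(1) + P(S|2)·P(2) + P(S|3)·P(3) + P(S|4)·P(4) + P(S|5)·P(5)
      = 0.47·0.18 + 0.35·0.25 + 0.35·0.09 + 0.56·0.07 + 0.23·0.41
      = 0.0846 + 0.0875 + 0.0315 + 0.0392 + 0.0943 = 0.3371

P(S) ≈ 0.3371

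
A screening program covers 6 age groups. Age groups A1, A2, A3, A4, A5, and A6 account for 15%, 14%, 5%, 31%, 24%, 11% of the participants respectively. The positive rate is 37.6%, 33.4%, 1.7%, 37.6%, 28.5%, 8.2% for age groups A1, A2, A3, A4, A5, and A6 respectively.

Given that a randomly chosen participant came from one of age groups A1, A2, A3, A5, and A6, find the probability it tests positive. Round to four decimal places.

P(T|S) ≈ 0.2629

Let S = {A1, A2, A3, A5, A6}.
P(S) = 0.15 + 0.14 + 0.05 + 0.24 + 0.11 = 0.69.
P(T ∩ S) = 0.376·0.15 + 0.334·0.14 + 0.017·0.05 + 0.285·0.24 + 0.082·0.11 = 0.0564 + 0.04676 + 0.00085 + 0.0684 + 0.00902 = 0.18143.
P(T | S) = 0.18143 / 0.69 = 0.262942…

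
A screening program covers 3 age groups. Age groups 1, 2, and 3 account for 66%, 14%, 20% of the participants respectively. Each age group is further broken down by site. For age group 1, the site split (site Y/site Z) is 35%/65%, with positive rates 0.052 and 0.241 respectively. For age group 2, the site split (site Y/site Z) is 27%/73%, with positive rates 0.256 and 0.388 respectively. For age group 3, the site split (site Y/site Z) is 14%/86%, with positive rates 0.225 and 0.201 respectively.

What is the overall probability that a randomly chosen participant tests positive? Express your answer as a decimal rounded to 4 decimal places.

P(T|1) = 0.35·0.052 + 0.65·0.241 = 0.0182 + 0.15665 = 0.17485
P(T|2) = 0.27·0.256 + 0.73·0.388 = 0.06912 + 0.28324 = 0.35236
P(T|3) = 0.14·0.225 + 0.86·0.201 = 0.0315 + 0.17286 = 0.20436
By total probability over the outer partition,
P(T) = 0.66·0.17485 + 0.14·0.35236 + 0.2·0.20436
      = 0.115401 + 0.0493304 + 0.040872 = 0.2056034

P(T) ≈ 0.2056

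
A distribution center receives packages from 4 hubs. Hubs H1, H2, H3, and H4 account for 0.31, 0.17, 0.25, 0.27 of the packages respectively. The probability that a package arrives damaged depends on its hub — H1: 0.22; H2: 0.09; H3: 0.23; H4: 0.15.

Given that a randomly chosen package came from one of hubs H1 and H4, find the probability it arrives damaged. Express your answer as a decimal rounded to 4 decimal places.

Let S = {H1, H4}.
P(S) = 0.31 + 0.27 = 0.58.
P(D ∩ S) = 0.22·0.31 + 0.15·0.27 = 0.0682 + 0.0405 = 0.1087.
P(D | S) = 0.1087 / 0.58 = 0.187414…

0.1874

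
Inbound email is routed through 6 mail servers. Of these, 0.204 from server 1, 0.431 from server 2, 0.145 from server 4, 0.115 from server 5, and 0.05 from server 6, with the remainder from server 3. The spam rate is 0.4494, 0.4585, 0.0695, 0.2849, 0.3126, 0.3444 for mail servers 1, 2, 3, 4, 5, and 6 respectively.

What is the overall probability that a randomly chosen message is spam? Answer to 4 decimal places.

0.3876

P(3) = 1 − (0.204 + 0.431 + 0.145 + 0.115 + 0.05) = 0.055.
P(S) = P(S|1)·P(1) + P(S|2)·P(2) + P(S|3)·P(3) + P(S|4)·P(4) + P(S|5)·P(5) + P(S|6)·P(6)
      = 0.4494·0.204 + 0.4585·0.431 + 0.0695·0.055 + 0.2849·0.145 + 0.3126·0.115 + 0.3444·0.05
      = 0.0916776 + 0.1976135 + 0.0038225 + 0.0413105 + 0.035949 + 0.01722 = 0.3875931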